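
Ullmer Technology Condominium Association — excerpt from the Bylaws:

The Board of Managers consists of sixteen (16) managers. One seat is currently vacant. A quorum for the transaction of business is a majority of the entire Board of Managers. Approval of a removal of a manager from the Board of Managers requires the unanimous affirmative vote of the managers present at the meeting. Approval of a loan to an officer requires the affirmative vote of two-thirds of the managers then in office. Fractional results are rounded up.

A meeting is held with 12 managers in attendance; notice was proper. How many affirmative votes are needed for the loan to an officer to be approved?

10

The loan to an officer requires two-thirds of the managers then in office (15).
2/3 of 15 = 10.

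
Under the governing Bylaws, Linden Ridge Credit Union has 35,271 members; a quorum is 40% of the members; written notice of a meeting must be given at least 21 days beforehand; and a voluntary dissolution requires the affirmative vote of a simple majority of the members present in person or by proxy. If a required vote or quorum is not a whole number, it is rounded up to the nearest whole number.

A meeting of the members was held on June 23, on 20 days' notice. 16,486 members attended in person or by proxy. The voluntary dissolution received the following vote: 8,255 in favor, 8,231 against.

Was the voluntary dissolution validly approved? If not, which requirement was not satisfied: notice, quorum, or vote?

Notice: 20 days given; 21 required. Not satisfied.
Quorum: 40% of 35,271 = 14,108.40, rounded up to 14,109; 16,486 present. Satisfied.
Vote: requires a majority of those present (16,486); a majority of 16486 is 8244, so 8,244 needed; 8,255 in favor. Satisfied.

Invalid — notice requirement not satisfied.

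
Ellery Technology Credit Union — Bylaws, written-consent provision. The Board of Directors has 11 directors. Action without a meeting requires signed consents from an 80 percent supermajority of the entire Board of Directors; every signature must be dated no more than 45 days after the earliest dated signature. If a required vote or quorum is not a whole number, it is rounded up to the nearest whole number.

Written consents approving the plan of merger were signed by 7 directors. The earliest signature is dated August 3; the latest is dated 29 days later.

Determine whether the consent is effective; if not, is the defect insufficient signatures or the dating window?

Signatures required: an 80 percent supermajority of 11 — 4/5 of 11 = 8.80, rounded up to 9, so 9 needed; 7 signed. Insufficient.
Dating window: the latest signature is 29 days after the earliest; the limit is 45 days. Within the window.

Not effective — insufficient signatures.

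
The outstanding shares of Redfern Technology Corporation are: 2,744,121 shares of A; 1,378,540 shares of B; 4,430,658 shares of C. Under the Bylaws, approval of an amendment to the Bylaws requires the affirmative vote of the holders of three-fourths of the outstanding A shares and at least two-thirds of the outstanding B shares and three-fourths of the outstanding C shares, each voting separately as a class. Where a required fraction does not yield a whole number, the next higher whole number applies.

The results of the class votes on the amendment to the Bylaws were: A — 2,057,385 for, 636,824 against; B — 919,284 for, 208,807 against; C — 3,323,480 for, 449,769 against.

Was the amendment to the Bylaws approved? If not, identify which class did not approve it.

A: 3/4 of 2744121 = 2058090.75, rounded up to 2058091; 2,058,091 required, 2,057,385 in favor — not approved.
B: 2/3 of 1378540 = 919026.67, rounded up to 919027; 919,027 required, 919,284 in favor — approved.
C: 3/4 of 4430658 = 3322993.50, rounded up to 3322994; 3,322,994 required, 3,323,480 in favor — approved.

Not approved — the A shares did not give the required vote.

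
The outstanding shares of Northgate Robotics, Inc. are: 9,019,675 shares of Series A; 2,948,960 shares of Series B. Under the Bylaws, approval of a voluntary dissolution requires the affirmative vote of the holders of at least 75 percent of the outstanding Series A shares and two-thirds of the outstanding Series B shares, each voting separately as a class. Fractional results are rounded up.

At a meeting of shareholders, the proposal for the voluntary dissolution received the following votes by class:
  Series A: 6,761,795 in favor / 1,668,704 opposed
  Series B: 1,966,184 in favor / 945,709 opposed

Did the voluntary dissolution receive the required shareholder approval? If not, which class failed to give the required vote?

Series A: 3/4 of 9019675 = 6764756.25, rounded up to 6764757; 6,764,757 required, 6,761,795 in favor — not approved.
Series B: 2/3 of 2948960 = 1965973.33, rounded up to 1965974; 1,965,974 required, 1,966,184 in favor — approved.

Not approved — the Series A shares did not give the required vote.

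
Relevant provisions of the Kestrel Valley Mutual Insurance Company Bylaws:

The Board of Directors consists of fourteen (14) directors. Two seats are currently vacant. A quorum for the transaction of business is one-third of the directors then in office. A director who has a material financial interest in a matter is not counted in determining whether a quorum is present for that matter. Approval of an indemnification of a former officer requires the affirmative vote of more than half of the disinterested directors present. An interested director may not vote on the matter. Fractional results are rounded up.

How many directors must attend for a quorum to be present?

4

1/3 of 12 = 4.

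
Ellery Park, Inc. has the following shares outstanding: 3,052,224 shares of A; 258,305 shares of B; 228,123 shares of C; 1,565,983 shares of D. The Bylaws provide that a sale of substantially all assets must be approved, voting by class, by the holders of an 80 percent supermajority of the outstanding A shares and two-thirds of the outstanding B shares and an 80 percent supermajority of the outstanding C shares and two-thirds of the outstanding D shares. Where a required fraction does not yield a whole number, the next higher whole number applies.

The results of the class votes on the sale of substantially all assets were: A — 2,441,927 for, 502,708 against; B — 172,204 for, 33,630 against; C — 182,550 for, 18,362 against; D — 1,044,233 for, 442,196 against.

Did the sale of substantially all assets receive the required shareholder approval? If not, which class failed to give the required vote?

Approved — every class gave the required vote.

A: 4/5 of 3052224 = 2441779.20, rounded up to 2441780; 2,441,780 required, 2,441,927 in favor — approved.
B: 2/3 of 258305 = 172203.33, rounded up to 172204; 172,204 required, 172,204 in favor — approved.
C: 4/5 of 228123 = 182498.40, rounded up to 182499; 182,499 required, 182,550 in favor — approved.
D: 2/3 of 1565983 = 1043988.67, rounded up to 1043989; 1,043,989 required, 1,044,233 in favor — approved.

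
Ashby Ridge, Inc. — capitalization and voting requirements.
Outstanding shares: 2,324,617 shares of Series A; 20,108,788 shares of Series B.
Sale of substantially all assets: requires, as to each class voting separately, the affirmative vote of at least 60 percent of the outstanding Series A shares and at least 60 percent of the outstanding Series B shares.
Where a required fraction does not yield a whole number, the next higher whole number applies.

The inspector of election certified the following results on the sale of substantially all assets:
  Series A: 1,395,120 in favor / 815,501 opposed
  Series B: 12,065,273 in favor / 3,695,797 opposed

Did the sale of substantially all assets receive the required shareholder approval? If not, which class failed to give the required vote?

Approved — every class gave the required vote.

Series A: 3/5 of 2324617 = 1394770.20, rounded up to 1394771; 1,394,771 required, 1,395,120 in favor — approved.
Series B: 3/5 of 20108788 = 12065272.80, rounded up to 12065273; 12,065,273 required, 12,065,273 in favor — approved.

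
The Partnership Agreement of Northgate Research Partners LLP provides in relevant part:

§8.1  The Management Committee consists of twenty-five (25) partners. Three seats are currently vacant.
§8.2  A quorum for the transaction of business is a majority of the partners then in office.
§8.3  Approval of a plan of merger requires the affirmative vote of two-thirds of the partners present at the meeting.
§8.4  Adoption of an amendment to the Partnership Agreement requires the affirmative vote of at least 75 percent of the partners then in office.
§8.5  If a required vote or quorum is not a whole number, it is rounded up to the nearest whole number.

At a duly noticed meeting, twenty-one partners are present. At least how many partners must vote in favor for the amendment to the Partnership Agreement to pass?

The amendment to the Partnership Agreement requires three-fourths of the partners then in office (22).
3/4 of 22 = 16.50, rounded up to 17.

17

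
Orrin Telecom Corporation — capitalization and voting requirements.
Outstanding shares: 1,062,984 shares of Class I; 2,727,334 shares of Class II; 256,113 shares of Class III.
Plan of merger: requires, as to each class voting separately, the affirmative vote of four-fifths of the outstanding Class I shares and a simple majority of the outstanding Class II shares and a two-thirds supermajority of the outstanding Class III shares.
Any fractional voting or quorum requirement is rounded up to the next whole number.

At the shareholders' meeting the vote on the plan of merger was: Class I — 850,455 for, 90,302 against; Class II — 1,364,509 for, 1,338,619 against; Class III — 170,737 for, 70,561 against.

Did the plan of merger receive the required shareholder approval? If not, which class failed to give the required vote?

Not approved — the Class III shares did not give the required vote.

Class I: 4/5 of 1062984 = 850387.20, rounded up to 850388; 850,388 required, 850,455 in favor — approved.
Class II: a majority of 2727334 is 1363668; 1,363,668 required, 1,364,509 in favor — approved.
Class III: 2/3 of 256113 = 170742; 170,742 required, 170,737 in favor — not approved.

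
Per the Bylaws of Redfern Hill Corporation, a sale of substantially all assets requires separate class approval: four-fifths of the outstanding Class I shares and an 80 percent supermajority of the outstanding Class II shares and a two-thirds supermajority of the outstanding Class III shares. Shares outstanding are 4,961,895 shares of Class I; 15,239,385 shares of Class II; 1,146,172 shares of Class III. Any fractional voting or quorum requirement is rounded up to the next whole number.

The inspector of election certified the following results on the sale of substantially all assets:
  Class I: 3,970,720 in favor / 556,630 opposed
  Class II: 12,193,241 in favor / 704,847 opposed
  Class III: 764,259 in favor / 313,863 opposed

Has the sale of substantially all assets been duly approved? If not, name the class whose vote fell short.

Class I: 4/5 of 4961895 = 3969516; 3,969,516 required, 3,970,720 in favor — approved.
Class II: 4/5 of 15239385 = 12191508; 12,191,508 required, 12,193,241 in favor — approved.
Class III: 2/3 of 1146172 = 764114.67, rounded up to 764115; 764,115 required, 764,259 in favor — approved.

Approved — every class gave the required vote.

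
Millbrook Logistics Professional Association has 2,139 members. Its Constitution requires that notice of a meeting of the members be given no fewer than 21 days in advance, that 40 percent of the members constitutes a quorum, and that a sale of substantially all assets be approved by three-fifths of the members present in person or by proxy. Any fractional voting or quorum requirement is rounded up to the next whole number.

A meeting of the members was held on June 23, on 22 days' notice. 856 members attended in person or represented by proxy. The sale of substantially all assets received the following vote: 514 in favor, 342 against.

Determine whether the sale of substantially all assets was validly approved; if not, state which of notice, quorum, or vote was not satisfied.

Valid — all requirements satisfied.

Notice: 22 days given; 21 required. Satisfied.
Quorum: 40% of 2,139 = 855.60, rounded up to 856; 856 present. Satisfied.
Vote: requires three-fifths of those present (856); 3/5 of 856 = 513.60, rounded up to 514, so 514 needed; 514 in favor. Satisfied.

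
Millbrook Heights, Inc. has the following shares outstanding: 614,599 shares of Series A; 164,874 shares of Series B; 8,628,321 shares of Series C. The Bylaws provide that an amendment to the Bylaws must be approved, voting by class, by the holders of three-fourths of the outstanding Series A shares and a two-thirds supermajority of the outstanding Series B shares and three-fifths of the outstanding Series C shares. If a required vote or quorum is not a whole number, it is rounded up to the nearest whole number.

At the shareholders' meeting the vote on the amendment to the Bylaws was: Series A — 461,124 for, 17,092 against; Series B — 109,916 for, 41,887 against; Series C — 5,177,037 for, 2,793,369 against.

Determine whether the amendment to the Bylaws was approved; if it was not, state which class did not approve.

Approved — every class gave the required vote.

Series A: 3/4 of 614599 = 460949.25, rounded up to 460950; 460,950 required, 461,124 in favor — approved.
Series B: 2/3 of 164874 = 109916; 109,916 required, 109,916 in favor — approved.
Series C: 3/5 of 8628321 = 5176992.60, rounded up to 5176993; 5,176,993 required, 5,177,037 in favor — approved.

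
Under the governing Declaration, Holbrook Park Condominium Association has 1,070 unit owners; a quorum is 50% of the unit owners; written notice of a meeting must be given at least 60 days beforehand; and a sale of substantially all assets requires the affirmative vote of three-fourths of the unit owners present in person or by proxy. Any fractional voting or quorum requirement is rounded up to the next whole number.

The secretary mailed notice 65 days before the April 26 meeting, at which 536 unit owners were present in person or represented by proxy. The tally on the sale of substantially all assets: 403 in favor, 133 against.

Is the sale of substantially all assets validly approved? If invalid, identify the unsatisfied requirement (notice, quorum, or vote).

Notice: 65 days given; 60 required. Satisfied.
Quorum: 50% of 1,070 = 535; 536 present. Satisfied.
Vote: requires three-fourths of those present (536); 3/4 of 536 = 402, so 402 needed; 403 in favor. Satisfied.

Valid — all requirements satisfied.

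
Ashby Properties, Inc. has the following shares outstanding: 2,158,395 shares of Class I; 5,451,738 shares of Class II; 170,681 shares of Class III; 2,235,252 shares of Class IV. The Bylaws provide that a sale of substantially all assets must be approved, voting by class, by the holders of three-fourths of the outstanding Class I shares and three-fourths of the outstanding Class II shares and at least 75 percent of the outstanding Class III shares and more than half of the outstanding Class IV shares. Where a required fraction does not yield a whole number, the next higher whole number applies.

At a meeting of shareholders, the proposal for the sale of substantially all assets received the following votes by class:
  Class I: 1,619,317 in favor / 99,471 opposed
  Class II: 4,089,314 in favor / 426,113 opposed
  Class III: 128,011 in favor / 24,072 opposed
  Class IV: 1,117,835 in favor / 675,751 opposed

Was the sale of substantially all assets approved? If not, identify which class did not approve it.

Class I: 3/4 of 2158395 = 1618796.25, rounded up to 1618797; 1,618,797 required, 1,619,317 in favor — approved.
Class II: 3/4 of 5451738 = 4088803.50, rounded up to 4088804; 4,088,804 required, 4,089,314 in favor — approved.
Class III: 3/4 of 170681 = 128010.75, rounded up to 128011; 128,011 required, 128,011 in favor — approved.
Class IV: a majority of 2235252 is 1117627; 1,117,627 required, 1,117,835 in favor — approved.

Approved — every class gave the required vote.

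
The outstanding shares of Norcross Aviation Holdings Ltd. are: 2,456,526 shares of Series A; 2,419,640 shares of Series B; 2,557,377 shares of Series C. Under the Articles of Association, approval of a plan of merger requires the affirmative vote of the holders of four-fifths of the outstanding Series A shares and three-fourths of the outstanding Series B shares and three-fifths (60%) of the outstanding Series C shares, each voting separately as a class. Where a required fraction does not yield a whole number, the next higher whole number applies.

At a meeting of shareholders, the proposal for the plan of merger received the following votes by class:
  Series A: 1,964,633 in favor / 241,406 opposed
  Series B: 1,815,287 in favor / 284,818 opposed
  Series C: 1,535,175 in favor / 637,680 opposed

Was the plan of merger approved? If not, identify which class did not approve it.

Not approved — the Series A shares did not give the required vote.

Series A: 4/5 of 2456526 = 1965220.80, rounded up to 1965221; 1,965,221 required, 1,964,633 in favor — not approved.
Series B: 3/4 of 2419640 = 1814730; 1,814,730 required, 1,815,287 in favor — approved.
Series C: 3/5 of 2557377 = 1534426.20, rounded up to 1534427; 1,534,427 required, 1,535,175 in favor — approved.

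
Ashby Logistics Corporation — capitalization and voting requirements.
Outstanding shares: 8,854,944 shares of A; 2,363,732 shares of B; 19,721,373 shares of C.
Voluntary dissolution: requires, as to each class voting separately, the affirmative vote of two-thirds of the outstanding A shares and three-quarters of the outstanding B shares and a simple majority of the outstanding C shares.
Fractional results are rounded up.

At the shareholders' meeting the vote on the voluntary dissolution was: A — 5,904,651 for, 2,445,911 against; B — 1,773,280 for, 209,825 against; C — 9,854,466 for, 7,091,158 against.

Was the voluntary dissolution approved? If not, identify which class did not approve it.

Not approved — the C shares did not give the required vote.

A: 2/3 of 8854944 = 5903296; 5,903,296 required, 5,904,651 in favor — approved.
B: 3/4 of 2363732 = 1772799; 1,772,799 required, 1,773,280 in favor — approved.
C: a majority of 19721373 is 9860687; 9,860,687 required, 9,854,466 in favor — not approved.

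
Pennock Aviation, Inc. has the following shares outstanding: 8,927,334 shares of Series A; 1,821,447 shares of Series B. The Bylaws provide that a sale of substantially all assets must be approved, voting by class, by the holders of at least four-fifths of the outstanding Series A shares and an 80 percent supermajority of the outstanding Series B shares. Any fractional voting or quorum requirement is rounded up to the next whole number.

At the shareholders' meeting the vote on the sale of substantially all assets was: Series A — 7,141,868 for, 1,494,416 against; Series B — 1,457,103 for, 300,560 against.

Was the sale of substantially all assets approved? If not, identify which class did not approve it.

Not approved — the Series B shares did not give the required vote.

Series A: 4/5 of 8927334 = 7141867.20, rounded up to 7141868; 7,141,868 required, 7,141,868 in favor — approved.
Series B: 4/5 of 1821447 = 1457157.60, rounded up to 1457158; 1,457,158 required, 1,457,103 in favor — not approved.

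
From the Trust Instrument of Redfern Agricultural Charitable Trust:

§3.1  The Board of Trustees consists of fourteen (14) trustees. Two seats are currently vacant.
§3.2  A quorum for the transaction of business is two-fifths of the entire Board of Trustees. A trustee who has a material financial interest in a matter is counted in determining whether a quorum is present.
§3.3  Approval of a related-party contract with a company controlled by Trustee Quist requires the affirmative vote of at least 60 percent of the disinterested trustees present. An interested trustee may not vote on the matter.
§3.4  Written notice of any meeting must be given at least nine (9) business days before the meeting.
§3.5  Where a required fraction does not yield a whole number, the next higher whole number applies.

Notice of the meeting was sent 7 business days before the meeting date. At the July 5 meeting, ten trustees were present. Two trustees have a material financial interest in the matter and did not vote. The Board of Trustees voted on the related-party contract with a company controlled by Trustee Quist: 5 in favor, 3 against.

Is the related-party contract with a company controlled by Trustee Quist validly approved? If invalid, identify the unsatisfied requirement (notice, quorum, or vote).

Invalid — notice requirement not satisfied.

Notice: 7 business days given; 9 required (7 < 9). Not satisfied.
Quorum: 10 present (interested trustees count toward quorum); quorum is 6. Satisfied.
Vote: the related-party contract with a company controlled by Trustee Quist requires three-fifths of the disinterested trustees present (10 − 2 = 8). 3/5 of 8 = 4.80, rounded up to 5, so 5 affirmative votes are needed; 5 voted in favor. Satisfied.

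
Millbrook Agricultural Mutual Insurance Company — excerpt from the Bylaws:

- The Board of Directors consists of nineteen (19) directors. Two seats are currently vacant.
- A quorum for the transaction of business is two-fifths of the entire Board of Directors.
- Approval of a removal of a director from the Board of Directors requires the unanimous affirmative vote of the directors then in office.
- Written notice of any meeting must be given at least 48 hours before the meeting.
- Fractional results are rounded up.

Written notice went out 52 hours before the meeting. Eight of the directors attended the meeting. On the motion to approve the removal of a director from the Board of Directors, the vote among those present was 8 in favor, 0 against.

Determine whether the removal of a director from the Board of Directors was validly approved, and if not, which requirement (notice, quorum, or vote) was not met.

Invalid — vote requirement not satisfied.

Notice: 52 hours given; 48 required (52 ≥ 48). Satisfied.
Quorum: 8 present; quorum is 8. Satisfied.
Vote: the removal of a director from the Board of Directors requires the unanimous vote of the directors then in office (17). Unanimous means all 17, so 17 affirmative votes are needed; 8 voted in favor. Not satisfied.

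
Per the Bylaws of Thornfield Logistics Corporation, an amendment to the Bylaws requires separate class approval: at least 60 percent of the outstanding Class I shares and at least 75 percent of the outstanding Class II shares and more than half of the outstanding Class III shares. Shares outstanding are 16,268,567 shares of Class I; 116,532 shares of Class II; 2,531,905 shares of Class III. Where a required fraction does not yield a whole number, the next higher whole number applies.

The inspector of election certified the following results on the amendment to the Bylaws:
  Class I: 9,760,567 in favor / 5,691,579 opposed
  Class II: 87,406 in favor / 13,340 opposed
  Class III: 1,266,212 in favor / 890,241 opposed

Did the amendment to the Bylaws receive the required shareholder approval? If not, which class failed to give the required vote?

Class I: 3/5 of 16268567 = 9761140.20, rounded up to 9761141; 9,761,141 required, 9,760,567 in favor — not approved.
Class II: 3/4 of 116532 = 87399; 87,399 required, 87,406 in favor — approved.
Class III: a majority of 2531905 is 1265953; 1,265,953 required, 1,266,212 in favor — approved.

Not approved — the Class I shares did not give the required vote.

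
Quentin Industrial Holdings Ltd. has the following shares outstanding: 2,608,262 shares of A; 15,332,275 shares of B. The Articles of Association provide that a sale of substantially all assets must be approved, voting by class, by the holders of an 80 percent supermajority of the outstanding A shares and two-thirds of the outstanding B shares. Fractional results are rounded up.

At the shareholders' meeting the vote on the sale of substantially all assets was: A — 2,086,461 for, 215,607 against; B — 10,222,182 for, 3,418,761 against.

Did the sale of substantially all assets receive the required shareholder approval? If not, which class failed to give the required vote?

Not approved — the A shares did not give the required vote.

A: 4/5 of 2608262 = 2086609.60, rounded up to 2086610; 2,086,610 required, 2,086,461 in favor — not approved.
B: 2/3 of 15332275 = 10221516.67, rounded up to 10221517; 10,221,517 required, 10,222,182 in favor — approved.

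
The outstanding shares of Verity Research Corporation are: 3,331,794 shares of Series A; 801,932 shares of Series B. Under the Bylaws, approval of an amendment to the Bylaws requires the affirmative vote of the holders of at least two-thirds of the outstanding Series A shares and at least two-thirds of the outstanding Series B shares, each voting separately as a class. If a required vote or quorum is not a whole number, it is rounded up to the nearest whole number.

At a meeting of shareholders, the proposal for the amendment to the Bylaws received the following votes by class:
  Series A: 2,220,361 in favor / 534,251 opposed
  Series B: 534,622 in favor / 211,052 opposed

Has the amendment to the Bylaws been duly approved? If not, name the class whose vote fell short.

Series A: 2/3 of 3331794 = 2221196; 2,221,196 required, 2,220,361 in favor — not approved.
Series B: 2/3 of 801932 = 534621.33, rounded up to 534622; 534,622 required, 534,622 in favor — approved.

Not approved — the Series A shares did not give the required vote.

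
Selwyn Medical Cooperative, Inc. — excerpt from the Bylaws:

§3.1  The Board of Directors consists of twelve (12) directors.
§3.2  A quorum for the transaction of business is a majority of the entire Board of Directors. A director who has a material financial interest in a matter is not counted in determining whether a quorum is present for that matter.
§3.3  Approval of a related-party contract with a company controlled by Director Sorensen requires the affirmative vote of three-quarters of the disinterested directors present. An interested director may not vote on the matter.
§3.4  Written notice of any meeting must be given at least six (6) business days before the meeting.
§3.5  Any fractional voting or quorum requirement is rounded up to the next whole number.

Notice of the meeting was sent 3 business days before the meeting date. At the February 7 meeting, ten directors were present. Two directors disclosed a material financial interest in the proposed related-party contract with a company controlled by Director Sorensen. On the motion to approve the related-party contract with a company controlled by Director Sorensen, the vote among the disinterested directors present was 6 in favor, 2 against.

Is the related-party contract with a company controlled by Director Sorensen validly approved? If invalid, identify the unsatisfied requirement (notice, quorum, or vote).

Invalid — notice requirement not satisfied.

Notice: 3 business days given; 6 required (3 < 6). Not satisfied.
Quorum: 10 present, but the 2 interested directors do not count, leaving 8. Quorum is 7. Satisfied.
Vote: the related-party contract with a company controlled by Director Sorensen requires three-fourths of the disinterested directors present (10 − 2 = 8). 3/4 of 8 = 6, so 6 affirmative votes are needed; 6 voted in favor. Satisfied.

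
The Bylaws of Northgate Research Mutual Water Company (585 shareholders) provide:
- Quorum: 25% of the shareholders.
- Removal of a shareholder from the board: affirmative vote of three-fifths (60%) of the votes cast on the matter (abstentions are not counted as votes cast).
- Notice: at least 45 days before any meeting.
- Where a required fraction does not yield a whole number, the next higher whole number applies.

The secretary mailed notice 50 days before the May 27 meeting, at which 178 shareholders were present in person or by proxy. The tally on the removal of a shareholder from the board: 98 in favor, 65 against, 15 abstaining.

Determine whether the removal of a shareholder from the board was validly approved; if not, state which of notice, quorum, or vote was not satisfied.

Valid — all requirements satisfied.

Notice: 50 days given; 45 required. Satisfied.
Quorum: 25% of 585 = 146.25, rounded up to 147; 178 present. Satisfied.
Vote: requires three-fifths of the votes cast (178 − 15 abstaining = 163); 3/5 of 163 = 97.80, rounded up to 98, so 98 needed; 98 in favor. Satisfied.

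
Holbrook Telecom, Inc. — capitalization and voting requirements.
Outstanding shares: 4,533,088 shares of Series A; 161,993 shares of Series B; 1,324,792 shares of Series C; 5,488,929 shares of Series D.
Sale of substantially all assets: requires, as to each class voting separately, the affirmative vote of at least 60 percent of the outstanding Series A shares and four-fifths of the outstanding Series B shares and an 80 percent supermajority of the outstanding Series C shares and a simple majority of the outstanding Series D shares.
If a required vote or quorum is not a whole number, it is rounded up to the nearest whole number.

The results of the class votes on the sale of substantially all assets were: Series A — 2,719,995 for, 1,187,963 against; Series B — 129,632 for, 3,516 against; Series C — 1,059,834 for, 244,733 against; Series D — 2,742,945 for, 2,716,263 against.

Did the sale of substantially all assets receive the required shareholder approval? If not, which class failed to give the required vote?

Not approved — the Series D shares did not give the required vote.

Series A: 3/5 of 4533088 = 2719852.80, rounded up to 2719853; 2,719,853 required, 2,719,995 in favor — approved.
Series B: 4/5 of 161993 = 129594.40, rounded up to 129595; 129,595 required, 129,632 in favor — approved.
Series C: 4/5 of 1324792 = 1059833.60, rounded up to 1059834; 1,059,834 required, 1,059,834 in favor — approved.
Series D: a majority of 5488929 is 2744465; 2,744,465 required, 2,742,945 in favor — not approved.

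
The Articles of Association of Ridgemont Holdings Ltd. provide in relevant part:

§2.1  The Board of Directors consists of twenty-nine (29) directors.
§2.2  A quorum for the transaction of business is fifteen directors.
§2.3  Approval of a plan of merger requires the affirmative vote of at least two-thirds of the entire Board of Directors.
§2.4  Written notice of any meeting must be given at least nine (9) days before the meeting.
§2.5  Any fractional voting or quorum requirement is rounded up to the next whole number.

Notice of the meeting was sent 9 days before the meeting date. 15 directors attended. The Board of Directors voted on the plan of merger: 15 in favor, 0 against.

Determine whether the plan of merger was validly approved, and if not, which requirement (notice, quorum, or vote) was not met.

Invalid — vote requirement not satisfied.

Notice: 9 days given; 9 required (9 ≥ 9). Satisfied.
Quorum: 15 present; quorum is 15. Satisfied.
Vote: the plan of merger requires two-thirds of the entire Board of Directors (29). 2/3 of 29 = 19.33, rounded up to 20, so 20 affirmative votes are needed; 15 voted in favor. Not satisfied.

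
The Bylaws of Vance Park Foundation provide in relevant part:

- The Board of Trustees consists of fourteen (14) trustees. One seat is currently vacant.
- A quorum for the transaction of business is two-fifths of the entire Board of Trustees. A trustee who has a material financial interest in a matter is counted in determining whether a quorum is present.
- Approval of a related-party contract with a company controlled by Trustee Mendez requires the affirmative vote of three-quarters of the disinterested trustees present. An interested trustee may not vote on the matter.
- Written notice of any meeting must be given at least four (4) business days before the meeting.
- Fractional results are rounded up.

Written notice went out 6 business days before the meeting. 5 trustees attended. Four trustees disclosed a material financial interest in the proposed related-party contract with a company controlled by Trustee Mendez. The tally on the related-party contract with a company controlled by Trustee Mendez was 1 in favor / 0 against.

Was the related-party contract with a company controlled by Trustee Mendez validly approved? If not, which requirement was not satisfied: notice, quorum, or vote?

Invalid — quorum requirement not satisfied.

Notice: 6 business days given; 4 required (6 ≥ 4). Satisfied.
Quorum: 5 present (interested trustees count toward quorum); quorum is 6. Not satisfied.
Vote: the related-party contract with a company controlled by Trustee Mendez requires three-fourths of the disinterested trustees present (5 − 4 = 1). 3/4 of 1 = 0.75, rounded up to 1, so 1 affirmative vote is needed; 1 voted in favor. Satisfied. (Moot — without a quorum no business can be validly transacted.)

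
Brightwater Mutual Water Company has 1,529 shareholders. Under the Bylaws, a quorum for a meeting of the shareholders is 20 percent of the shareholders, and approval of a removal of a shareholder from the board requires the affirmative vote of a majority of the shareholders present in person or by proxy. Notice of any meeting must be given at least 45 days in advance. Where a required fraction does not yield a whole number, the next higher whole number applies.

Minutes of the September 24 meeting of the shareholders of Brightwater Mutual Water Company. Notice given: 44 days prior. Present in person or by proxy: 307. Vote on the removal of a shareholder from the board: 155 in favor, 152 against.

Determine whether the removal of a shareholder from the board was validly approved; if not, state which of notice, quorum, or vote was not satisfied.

Invalid — notice requirement not satisfied.

Notice: 44 days given; 45 required. Not satisfied.
Quorum: 20% of 1,529 = 305.80, rounded up to 306; 307 present. Satisfied.
Vote: requires a majority of those present (307); a majority of 307 is 154, so 154 needed; 155 in favor. Satisfied.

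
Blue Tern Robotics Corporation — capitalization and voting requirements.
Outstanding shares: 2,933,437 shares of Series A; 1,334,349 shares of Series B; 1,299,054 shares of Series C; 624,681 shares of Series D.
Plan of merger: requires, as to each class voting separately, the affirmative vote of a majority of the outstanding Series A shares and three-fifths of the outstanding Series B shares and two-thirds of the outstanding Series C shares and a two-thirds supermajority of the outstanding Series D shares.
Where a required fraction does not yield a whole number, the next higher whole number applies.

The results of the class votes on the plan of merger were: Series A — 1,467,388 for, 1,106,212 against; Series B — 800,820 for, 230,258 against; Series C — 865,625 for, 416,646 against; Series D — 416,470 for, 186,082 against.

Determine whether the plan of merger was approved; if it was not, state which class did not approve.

Series A: a majority of 2933437 is 1466719; 1,466,719 required, 1,467,388 in favor — approved.
Series B: 3/5 of 1334349 = 800609.40, rounded up to 800610; 800,610 required, 800,820 in favor — approved.
Series C: 2/3 of 1299054 = 866036; 866,036 required, 865,625 in favor — not approved.
Series D: 2/3 of 624681 = 416454; 416,454 required, 416,470 in favor — approved.

Not approved — the Series C shares did not give the required vote.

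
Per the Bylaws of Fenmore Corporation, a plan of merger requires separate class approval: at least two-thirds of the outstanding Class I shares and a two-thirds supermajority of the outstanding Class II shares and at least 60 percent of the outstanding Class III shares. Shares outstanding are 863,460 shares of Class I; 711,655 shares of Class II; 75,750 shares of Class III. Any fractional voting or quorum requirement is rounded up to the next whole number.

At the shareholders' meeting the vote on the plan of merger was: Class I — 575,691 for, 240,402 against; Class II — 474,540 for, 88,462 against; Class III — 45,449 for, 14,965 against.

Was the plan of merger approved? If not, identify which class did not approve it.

Not approved — the Class III shares did not give the required vote.

Class I: 2/3 of 863460 = 575640; 575,640 required, 575,691 in favor — approved.
Class II: 2/3 of 711655 = 474436.67, rounded up to 474437; 474,437 required, 474,540 in favor — approved.
Class III: 3/5 of 75750 = 45450; 45,450 required, 45,449 in favor — not approved.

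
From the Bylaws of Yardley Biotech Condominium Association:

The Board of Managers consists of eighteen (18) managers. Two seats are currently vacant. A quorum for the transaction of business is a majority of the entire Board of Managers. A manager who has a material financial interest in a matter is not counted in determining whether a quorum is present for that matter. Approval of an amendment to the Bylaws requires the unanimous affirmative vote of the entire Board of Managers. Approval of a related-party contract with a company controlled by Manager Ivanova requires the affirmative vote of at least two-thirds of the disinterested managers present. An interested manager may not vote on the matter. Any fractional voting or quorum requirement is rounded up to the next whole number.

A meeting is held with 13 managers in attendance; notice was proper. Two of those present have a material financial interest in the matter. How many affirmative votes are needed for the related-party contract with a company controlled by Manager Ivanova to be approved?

8

The related-party contract with a company controlled by Manager Ivanova requires two-thirds of the disinterested managers present (13 − 2 = 11).
2/3 of 11 = 7.33, rounded up to 8.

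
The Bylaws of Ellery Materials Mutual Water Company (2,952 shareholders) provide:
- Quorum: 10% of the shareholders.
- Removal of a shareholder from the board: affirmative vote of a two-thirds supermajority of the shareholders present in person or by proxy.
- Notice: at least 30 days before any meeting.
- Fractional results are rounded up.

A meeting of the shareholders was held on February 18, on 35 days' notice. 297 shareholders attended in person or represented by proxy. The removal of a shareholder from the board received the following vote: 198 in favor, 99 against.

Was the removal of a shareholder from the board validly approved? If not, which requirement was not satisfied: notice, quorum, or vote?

Valid — all requirements satisfied.

Notice: 35 days given; 30 required. Satisfied.
Quorum: 10% of 2,952 = 295.20, rounded up to 296; 297 present. Satisfied.
Vote: requires two-thirds of those present (297); 2/3 of 297 = 198, so 198 needed; 198 in favor. Satisfied.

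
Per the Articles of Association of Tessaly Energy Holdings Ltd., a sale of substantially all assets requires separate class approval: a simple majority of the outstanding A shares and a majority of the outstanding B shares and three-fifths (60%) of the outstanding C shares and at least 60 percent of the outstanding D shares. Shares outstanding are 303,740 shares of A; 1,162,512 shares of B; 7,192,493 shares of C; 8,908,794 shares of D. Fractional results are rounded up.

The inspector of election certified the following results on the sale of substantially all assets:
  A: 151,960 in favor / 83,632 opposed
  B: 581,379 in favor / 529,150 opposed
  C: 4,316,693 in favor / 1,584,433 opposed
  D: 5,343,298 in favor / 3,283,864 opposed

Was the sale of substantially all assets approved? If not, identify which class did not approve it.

Not approved — the D shares did not give the required vote.

A: a majority of 303740 is 151871; 151,871 required, 151,960 in favor — approved.
B: a majority of 1162512 is 581257; 581,257 required, 581,379 in favor — approved.
C: 3/5 of 7192493 = 4315495.80, rounded up to 4315496; 4,315,496 required, 4,316,693 in favor — approved.
D: 3/5 of 8908794 = 5345276.40, rounded up to 5345277; 5,345,277 required, 5,343,298 in favor — not approved.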